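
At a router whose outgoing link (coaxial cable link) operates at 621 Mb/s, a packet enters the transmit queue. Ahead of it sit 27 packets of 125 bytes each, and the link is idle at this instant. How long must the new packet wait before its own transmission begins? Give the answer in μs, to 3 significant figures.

Each queued packet: L/R = 1000/621000000 = 1.61031 μs.
27 queued → 43.4783 μs.
Queuing delay = 43.5 μs.

43.5 μs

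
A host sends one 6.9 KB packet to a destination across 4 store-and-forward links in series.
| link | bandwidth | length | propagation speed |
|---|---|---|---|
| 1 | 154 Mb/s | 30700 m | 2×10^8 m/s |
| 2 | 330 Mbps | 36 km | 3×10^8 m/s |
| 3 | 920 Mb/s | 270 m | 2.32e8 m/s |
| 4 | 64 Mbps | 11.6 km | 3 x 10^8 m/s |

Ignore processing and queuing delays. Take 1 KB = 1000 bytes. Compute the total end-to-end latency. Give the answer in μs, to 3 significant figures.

L = 55200 bits.
Transmission delays (L/R per hop): 358.442, 167.273, 60, 862.5 μs; sum = 1448.21 μs.
Propagation delays (d/s per hop): 153.5, 120, 1.16379, 38.6667 μs; sum = 313.33 μs.
End-to-end = 1760 μs.

1760 μs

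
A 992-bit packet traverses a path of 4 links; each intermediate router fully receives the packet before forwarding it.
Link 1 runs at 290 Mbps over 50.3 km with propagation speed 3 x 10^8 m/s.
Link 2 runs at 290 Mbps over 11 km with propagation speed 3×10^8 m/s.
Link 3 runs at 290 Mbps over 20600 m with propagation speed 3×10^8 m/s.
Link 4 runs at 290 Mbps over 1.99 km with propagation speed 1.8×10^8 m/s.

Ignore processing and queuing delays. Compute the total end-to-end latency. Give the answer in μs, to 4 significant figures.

297.7 μs

Transmission delay per hop = L/R = 992/290000000 = 3.42069 μs; 4 hops → 13.6828 μs.
Propagation delays (d/s per hop): 167.667, 36.6667, 68.6667, 11.0556 μs; sum = 284.056 μs.
End-to-end = 297.7 μs.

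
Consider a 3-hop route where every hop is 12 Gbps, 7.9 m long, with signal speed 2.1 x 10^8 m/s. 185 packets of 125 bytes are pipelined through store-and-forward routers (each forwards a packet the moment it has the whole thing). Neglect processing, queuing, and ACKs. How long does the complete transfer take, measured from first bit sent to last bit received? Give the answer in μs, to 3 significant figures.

15.7 μs

Per-hop transmission t_tx = L/R = 1000/12000000000 = 0.0833333 μs.
Per-hop propagation t_prop = 7.9/210000000 = 0.037619 μs.
Pipeline fill: first packet needs 3·t_tx to clear all hops; remaining 184 packets each add one t_tx.
Total = (3+185-1)·t_tx + 3·t_prop = 187·0.0833333 + 3·0.037619 = 15.7 μs.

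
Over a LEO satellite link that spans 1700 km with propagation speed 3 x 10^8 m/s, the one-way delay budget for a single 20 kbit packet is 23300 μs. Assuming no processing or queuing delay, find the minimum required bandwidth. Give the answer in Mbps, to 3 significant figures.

1.13 Mbps

Propagation delay = 1700000 / 300000000 = 5666.67 μs.
Transmission budget = 23300 − 5666.67 = 17633.3 μs.
R ≥ L / t_tx = 20000 bits / 0.0176333 s = 1.13 Mbps.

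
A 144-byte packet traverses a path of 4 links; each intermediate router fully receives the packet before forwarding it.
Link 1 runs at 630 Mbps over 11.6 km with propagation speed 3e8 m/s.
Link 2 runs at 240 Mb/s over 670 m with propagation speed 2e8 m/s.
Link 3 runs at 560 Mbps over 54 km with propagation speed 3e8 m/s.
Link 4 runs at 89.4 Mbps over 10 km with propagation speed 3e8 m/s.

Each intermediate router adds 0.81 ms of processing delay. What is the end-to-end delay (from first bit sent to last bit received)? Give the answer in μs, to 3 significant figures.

2710 μs

L = 144 × 8 = 1152 bits.
Transmission delays (L/R per hop): 1.82857, 4.8, 2.05714, 12.8859 μs; sum = 21.5716 μs.
Propagation delays (d/s per hop): 38.6667, 3.35, 180, 33.3333 μs; sum = 255.35 μs.
Processing at 3 router(s): 3 × 0.81 ms = 2430 μs.
End-to-end = 2710 μs.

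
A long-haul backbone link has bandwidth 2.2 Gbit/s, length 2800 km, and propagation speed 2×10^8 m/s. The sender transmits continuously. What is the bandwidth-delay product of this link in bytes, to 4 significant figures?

3850000 bytes

Propagation delay = 2800000 / 200000000 = 0.014 s.
BDP = R × t_prop = 2200000000 × 0.014 = 30800000 bits.
In bytes: 30800000/8 = 3850000 bytes.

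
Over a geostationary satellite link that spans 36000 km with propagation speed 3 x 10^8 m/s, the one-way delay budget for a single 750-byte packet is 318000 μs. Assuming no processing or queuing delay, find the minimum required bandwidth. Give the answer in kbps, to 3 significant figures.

L = 6000 bits.
Propagation delay = 36000000 / 300000000 = 120000 μs.
Transmission budget = 318000 − 120000 = 198000 μs.
R ≥ L / t_tx = 6000 bits / 0.198 s = 30.3 kbps.

30.3 kbps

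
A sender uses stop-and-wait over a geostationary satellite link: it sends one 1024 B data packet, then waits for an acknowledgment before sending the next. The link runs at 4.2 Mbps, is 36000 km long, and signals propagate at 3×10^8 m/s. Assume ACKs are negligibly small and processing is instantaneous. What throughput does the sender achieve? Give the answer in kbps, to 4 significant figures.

33.86 kbps

t_tx = L/R = 8192/4200000 = 0.00195048 s.
t_prop = 36000000/300000000 = 0.12 s; RTT = 0.24 s.
Cycle = t_tx + RTT = 0.24195 s.
Throughput = L / cycle = 8192 / 0.24195 = 33.86 kbps.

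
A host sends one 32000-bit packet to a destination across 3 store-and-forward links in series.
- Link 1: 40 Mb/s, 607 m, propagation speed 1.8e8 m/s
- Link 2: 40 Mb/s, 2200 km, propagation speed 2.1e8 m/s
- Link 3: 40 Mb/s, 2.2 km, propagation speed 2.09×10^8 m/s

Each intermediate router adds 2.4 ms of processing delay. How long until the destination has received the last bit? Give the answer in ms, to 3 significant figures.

Transmission delay per hop = L/R = 32000/40000000 = 0.8 ms; 3 hops → 2.4 ms.
Propagation delays (d/s per hop): 0.00337222, 10.4762, 0.0105263 ms; sum = 10.4901 ms.
Processing at 2 router(s): 2 × 2.4 ms = 4.8 ms.
End-to-end = 17.7 ms.

17.7 ms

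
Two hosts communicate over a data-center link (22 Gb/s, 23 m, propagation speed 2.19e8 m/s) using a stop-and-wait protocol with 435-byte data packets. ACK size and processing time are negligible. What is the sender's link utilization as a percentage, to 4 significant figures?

42.96 %

t_tx = L/R = 3480/22000000000 = 1.58182e-07 s.
t_prop = 23/219000000 = 1.05023e-07 s; RTT = 2.10046e-07 s.
Cycle = t_tx + RTT = 3.68227e-07 s.
Utilization = t_tx / cycle = 1.58182e-07/3.68227e-07 = 42.96 %.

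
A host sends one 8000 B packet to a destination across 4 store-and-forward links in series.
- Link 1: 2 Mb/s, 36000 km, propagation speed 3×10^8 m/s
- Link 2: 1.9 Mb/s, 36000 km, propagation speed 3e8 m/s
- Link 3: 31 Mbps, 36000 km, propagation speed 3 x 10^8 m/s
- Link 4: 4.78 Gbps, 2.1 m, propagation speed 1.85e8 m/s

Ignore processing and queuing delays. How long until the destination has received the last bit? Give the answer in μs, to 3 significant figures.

L = 8000 × 8 = 64000 bits.
Transmission delays (L/R per hop): 32000, 33684.2, 2064.52, 13.3891 μs; sum = 67762.1 μs.
Propagation delays (d/s per hop): 120000, 120000, 120000, 0.0113514 μs; sum = 360000 μs.
End-to-end = 428000 μs.

428000 μs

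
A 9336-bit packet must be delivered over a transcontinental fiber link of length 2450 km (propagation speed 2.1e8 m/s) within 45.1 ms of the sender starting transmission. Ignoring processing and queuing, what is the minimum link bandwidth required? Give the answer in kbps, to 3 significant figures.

Propagation delay = 2450000 / 210000000 = 11.6667 ms.
Transmission budget = 45.1 − 11.6667 = 33.4333 ms.
R ≥ L / t_tx = 9336 bits / 0.0334333 s = 279 kbps.

279 kbps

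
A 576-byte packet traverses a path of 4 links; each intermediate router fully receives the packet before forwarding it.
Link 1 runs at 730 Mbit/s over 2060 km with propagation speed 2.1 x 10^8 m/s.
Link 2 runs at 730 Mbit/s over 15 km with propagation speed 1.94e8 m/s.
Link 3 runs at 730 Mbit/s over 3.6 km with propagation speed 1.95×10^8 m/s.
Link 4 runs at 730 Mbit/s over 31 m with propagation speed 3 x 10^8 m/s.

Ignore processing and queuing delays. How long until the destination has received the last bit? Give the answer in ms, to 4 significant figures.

9.931 ms

L = 576 × 8 = 4608 bits.
Transmission delay per hop = L/R = 4608/730000000 = 0.00631233 ms; 4 hops → 0.0252493 ms.
Propagation delays (d/s per hop): 9.80952, 0.0773196, 0.0184615, 0.000103333 ms; sum = 9.90541 ms.
End-to-end = 9.931 ms.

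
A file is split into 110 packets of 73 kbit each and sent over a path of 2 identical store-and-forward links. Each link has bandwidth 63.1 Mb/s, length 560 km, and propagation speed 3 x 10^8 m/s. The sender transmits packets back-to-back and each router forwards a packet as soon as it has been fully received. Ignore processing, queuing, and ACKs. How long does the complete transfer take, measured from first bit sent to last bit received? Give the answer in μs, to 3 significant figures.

Per-hop transmission t_tx = L/R = 73000/63100000 = 1156.89 μs.
Per-hop propagation t_prop = 560000/300000000 = 1866.67 μs.
Pipeline fill: first packet needs 2·t_tx to clear all hops; remaining 109 packets each add one t_tx.
Total = (2+110-1)·t_tx + 2·t_prop = 111·1156.89 + 2·1866.67 = 132000 μs.

132000 μs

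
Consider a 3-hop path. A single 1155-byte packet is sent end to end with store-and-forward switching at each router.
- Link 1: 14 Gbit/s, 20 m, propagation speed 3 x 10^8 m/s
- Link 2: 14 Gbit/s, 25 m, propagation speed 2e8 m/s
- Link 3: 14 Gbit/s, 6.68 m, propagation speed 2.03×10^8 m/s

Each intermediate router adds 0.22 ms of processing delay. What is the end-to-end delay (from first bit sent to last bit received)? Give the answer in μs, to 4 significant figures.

442.2 μs

L = 1155 × 8 = 9240 bits.
Transmission delay per hop = L/R = 9240/14000000000 = 0.66 μs; 3 hops → 1.98 μs.
Propagation delays (d/s per hop): 0.0666667, 0.125, 0.0329064 μs; sum = 0.224573 μs.
Processing at 2 router(s): 2 × 0.22 ms = 440 μs.
End-to-end = 442.2 μs.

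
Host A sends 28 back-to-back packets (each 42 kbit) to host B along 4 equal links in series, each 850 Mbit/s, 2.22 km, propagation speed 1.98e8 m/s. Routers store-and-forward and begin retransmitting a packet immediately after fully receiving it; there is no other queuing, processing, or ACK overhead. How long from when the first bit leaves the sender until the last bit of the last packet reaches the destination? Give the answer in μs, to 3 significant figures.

Per-hop transmission t_tx = L/R = 42000/850000000 = 49.4118 μs.
Per-hop propagation t_prop = 2220/198000000 = 11.2121 μs.
Pipeline fill: first packet needs 4·t_tx to clear all hops; remaining 27 packets each add one t_tx.
Total = (4+28-1)·t_tx + 4·t_prop = 31·49.4118 + 4·11.2121 = 1580 μs.

1580 μs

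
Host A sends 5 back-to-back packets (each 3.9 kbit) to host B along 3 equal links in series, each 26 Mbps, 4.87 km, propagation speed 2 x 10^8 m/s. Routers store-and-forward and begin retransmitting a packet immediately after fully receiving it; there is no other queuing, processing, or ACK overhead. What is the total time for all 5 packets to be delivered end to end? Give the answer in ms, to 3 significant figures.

1.12 ms

Per-hop transmission t_tx = L/R = 3900/26000000 = 0.15 ms.
Per-hop propagation t_prop = 4870/200000000 = 0.02435 ms.
Pipeline fill: first packet needs 3·t_tx to clear all hops; remaining 4 packets each add one t_tx.
Total = (3+5-1)·t_tx + 3·t_prop = 7·0.15 + 3·0.02435 = 1.12 ms.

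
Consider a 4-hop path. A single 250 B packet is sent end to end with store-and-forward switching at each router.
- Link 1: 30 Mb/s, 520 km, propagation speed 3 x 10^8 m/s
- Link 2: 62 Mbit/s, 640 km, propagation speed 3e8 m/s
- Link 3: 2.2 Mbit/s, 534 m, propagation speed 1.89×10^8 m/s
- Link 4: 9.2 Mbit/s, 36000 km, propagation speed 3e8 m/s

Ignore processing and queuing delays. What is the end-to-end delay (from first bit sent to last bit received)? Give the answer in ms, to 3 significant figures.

L = 250 × 8 = 2000 bits.
Transmission delays (L/R per hop): 0.0666667, 0.0322581, 0.909091, 0.217391 ms; sum = 1.22541 ms.
Propagation delays (d/s per hop): 1.73333, 2.13333, 0.0028254, 120 ms; sum = 123.869 ms.
End-to-end = 125 ms.

125 ms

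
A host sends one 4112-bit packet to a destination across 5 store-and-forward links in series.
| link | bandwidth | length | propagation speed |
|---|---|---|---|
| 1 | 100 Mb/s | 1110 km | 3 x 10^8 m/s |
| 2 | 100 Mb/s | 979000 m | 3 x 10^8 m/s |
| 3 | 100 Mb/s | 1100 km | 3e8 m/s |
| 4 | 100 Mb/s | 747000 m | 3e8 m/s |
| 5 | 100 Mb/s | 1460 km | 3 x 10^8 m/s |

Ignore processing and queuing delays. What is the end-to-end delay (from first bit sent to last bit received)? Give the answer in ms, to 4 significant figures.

Transmission delay per hop = L/R = 4112/100000000 = 0.04112 ms; 5 hops → 0.2056 ms.
Propagation delays (d/s per hop): 3.7, 3.26333, 3.66667, 2.49, 4.86667 ms; sum = 17.9867 ms.
End-to-end = 18.19 ms.

18.19 ms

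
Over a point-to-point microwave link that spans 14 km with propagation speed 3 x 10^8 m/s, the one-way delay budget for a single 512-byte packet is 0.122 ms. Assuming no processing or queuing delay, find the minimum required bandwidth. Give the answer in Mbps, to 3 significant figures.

L = 4096 bits.
Propagation delay = 14000 / 300000000 = 0.0466667 ms.
Transmission budget = 0.122 − 0.0466667 = 0.0753333 ms.
R ≥ L / t_tx = 4096 bits / 7.53333e-05 s = 54.4 Mbps.

54.4 Mbps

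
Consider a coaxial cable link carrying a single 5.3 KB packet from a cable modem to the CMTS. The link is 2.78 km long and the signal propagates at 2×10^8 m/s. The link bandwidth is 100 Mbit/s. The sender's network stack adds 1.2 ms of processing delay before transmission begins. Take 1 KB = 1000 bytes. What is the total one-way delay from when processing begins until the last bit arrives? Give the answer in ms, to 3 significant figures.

L = 42400 bits.
Transmission delay = L/R = 42400 / 100000000 = 0.424 ms.
Propagation delay = d/s = 2780 m / 200000000 m/s = 0.0139 ms.
Plus processing delay 1.2 ms = 1.2 ms.
Total = 1.64 ms.

1.64 ms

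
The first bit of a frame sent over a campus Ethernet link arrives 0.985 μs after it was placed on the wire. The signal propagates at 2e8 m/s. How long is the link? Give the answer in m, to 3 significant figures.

d = s × t_prop = 200000000 × 9.85e-07 = 197 m.

197 m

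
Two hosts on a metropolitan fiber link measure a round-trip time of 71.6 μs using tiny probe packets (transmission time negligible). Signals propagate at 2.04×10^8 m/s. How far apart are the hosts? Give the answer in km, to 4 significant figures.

One-way propagation = RTT/2 = 35.8 μs.
d = s × t = 204000000 × 3.58e-05 = 7.303 km.

7.303 km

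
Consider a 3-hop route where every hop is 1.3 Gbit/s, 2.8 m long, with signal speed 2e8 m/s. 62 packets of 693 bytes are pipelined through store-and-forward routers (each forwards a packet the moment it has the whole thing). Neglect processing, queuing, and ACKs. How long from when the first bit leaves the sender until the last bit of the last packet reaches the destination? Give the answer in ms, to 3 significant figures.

Per-hop transmission t_tx = L/R = 5544/1300000000 = 0.00426462 ms.
Per-hop propagation t_prop = 2.8/200000000 = 1.4e-05 ms.
Pipeline fill: first packet needs 3·t_tx to clear all hops; remaining 61 packets each add one t_tx.
Total = (3+62-1)·t_tx + 3·t_prop = 64·0.00426462 + 3·1.4e-05 = 0.273 ms.

0.273 ms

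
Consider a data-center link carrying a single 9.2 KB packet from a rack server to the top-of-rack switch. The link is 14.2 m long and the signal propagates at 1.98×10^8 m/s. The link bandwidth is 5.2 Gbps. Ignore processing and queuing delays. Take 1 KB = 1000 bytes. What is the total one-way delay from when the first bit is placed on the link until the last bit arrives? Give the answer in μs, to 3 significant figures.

14.2 μs

L = 73600 bits.
Transmission delay = L/R = 73600 / 5200000000 = 14.1538 μs.
Propagation delay = d/s = 14.2 m / 198000000 m/s = 0.0717172 μs.
Total = 14.2 μs.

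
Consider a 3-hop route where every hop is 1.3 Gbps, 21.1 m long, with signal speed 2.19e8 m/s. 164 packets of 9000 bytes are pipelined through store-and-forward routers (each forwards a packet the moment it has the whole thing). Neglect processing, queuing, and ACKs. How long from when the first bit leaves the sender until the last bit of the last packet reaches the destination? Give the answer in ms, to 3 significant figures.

Per-hop transmission t_tx = L/R = 72000/1300000000 = 0.0553846 ms.
Per-hop propagation t_prop = 21.1/219000000 = 9.6347e-05 ms.
Pipeline fill: first packet needs 3·t_tx to clear all hops; remaining 163 packets each add one t_tx.
Total = (3+164-1)·t_tx + 3·t_prop = 166·0.0553846 + 3·9.6347e-05 = 9.19 ms.

9.19 ms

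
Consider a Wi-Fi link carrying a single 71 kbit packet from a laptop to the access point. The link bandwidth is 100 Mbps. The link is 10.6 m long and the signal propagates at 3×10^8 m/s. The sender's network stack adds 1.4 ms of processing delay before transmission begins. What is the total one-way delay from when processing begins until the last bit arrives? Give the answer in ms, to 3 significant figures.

2.11 ms

L = 71000 bits.
Transmission delay = L/R = 71000 / 100000000 = 0.71 ms.
Propagation delay = d/s = 10.6 m / 300000000 m/s = 3.53333e-05 ms.
Plus processing delay 1.4 ms = 1.4 ms.
Total = 2.11 ms.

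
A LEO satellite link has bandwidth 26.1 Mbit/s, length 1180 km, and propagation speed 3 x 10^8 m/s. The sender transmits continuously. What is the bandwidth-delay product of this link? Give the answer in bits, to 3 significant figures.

Propagation delay = 1180000 / 300000000 = 0.00393333 s.
BDP = R × t_prop = 26100000 × 0.00393333 = 102660 bits.

103000 bits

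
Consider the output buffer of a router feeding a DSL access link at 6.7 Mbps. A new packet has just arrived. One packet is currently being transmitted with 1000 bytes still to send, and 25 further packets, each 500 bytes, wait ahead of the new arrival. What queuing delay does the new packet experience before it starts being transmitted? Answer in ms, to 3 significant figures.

Each queued packet: L/R = 4000/6700000 = 0.597015 ms.
25 queued → 14.9254 ms.
Plus remaining 8000 bits of current packet: 1.19403 ms.
Queuing delay = 16.1 ms.

16.1 ms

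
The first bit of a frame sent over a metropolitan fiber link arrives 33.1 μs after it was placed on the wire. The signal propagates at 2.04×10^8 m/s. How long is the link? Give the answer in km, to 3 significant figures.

d = s × t_prop = 204000000 × 3.31e-05 = 6.75 km.

6.75 km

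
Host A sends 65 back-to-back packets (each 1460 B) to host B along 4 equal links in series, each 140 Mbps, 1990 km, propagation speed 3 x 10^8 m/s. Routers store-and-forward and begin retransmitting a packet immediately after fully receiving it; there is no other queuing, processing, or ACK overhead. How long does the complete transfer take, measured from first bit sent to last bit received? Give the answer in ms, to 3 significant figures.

Per-hop transmission t_tx = L/R = 11680/140000000 = 0.0834286 ms.
Per-hop propagation t_prop = 1990000/300000000 = 6.63333 ms.
Pipeline fill: first packet needs 4·t_tx to clear all hops; remaining 64 packets each add one t_tx.
Total = (4+65-1)·t_tx + 4·t_prop = 68·0.0834286 + 4·6.63333 = 32.2 ms.

32.2 ms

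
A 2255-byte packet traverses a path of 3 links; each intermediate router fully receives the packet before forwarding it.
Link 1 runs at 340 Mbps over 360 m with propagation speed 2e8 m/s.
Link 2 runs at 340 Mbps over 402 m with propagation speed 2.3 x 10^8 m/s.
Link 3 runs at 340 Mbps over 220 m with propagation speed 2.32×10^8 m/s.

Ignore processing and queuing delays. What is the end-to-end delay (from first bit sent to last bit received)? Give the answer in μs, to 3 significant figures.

164 μs

L = 2255 × 8 = 18040 bits.
Transmission delay per hop = L/R = 18040/340000000 = 53.0588 μs; 3 hops → 159.176 μs.
Propagation delays (d/s per hop): 1.8, 1.74783, 0.948276 μs; sum = 4.4961 μs.
End-to-end = 164 μs.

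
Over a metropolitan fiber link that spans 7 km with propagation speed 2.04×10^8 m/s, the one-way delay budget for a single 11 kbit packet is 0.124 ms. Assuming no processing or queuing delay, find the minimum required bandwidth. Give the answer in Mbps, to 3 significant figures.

Propagation delay = 7000 / 204000000 = 0.0343137 ms.
Transmission budget = 0.124 − 0.0343137 = 0.0896863 ms.
R ≥ L / t_tx = 11000 bits / 8.96863e-05 s = 123 Mbps.

123 Mbps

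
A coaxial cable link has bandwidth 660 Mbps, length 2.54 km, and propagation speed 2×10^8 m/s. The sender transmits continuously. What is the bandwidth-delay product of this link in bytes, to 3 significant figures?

1050 bytes

Propagation delay = 2540 / 200000000 = 1.27e-05 s.
BDP = R × t_prop = 660000000 × 1.27e-05 = 8382 bits.
In bytes: 8382/8 = 1050 bytes.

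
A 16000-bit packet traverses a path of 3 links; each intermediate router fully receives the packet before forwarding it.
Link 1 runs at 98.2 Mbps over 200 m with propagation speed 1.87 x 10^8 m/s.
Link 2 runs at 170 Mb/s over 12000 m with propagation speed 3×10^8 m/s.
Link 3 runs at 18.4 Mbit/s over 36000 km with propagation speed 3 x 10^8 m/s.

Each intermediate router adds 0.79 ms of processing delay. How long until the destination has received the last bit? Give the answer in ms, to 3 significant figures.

123 ms

Transmission delays (L/R per hop): 0.162933, 0.0941176, 0.869565 ms; sum = 1.12662 ms.
Propagation delays (d/s per hop): 0.00106952, 0.04, 120 ms; sum = 120.041 ms.
Processing at 2 router(s): 2 × 0.79 ms = 1.58 ms.
End-to-end = 123 ms.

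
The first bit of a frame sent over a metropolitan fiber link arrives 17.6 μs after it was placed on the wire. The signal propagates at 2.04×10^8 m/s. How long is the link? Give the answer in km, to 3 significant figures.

3.59 km

d = s × t_prop = 204000000 × 1.76e-05 = 3.59 km.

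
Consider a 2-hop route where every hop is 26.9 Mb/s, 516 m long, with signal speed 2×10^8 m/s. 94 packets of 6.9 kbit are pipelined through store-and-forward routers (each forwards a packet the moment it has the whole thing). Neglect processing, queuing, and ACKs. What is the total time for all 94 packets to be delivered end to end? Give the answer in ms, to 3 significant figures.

Per-hop transmission t_tx = L/R = 6900/26900000 = 0.256506 ms.
Per-hop propagation t_prop = 516/200000000 = 0.00258 ms.
Pipeline fill: first packet needs 2·t_tx to clear all hops; remaining 93 packets each add one t_tx.
Total = (2+94-1)·t_tx + 2·t_prop = 95·0.256506 + 2·0.00258 = 24.4 ms.

24.4 ms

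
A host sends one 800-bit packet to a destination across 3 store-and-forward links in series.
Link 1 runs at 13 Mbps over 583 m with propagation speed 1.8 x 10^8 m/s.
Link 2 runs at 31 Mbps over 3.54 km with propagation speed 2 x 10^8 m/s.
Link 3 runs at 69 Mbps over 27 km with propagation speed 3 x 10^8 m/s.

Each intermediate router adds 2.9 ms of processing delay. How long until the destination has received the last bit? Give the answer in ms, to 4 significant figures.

6.010 ms

Transmission delays (L/R per hop): 0.0615385, 0.0258065, 0.0115942 ms; sum = 0.0989391 ms.
Propagation delays (d/s per hop): 0.00323889, 0.0177, 0.09 ms; sum = 0.110939 ms.
Processing at 2 router(s): 2 × 2.9 ms = 5.8 ms.
End-to-end = 6.010 ms.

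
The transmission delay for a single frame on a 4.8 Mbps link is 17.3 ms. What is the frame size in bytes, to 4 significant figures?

L = R × t_tx = 4800000 b/s × 0.0173 s = 83040 bits.
In bytes: 83040 / 8 = 10380 bytes.

10380 bytes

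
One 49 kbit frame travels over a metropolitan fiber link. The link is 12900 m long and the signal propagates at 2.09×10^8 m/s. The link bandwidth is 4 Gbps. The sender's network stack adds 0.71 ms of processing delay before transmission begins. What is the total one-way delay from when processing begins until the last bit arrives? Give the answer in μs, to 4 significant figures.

L = 49000 bits.
Transmission delay = L/R = 49000 / 4000000000 = 12.25 μs.
Propagation delay = d/s = 12900 m / 209000000 m/s = 61.7225 μs.
Plus processing delay 0.71 ms = 710 μs.
Total = 784.0 μs.

784.0 μs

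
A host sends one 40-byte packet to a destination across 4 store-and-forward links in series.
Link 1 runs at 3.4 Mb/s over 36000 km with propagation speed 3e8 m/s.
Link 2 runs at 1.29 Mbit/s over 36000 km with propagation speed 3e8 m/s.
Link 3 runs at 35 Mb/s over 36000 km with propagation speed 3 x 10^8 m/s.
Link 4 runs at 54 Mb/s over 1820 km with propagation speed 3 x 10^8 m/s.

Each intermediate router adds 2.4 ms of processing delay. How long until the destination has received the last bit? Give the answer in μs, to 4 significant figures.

373600 μs

L = 40 × 8 = 320 bits.
Transmission delays (L/R per hop): 94.1176, 248.062, 9.14286, 5.92593 μs; sum = 357.248 μs.
Propagation delays (d/s per hop): 120000, 120000, 120000, 6066.67 μs; sum = 366067 μs.
Processing at 3 router(s): 3 × 2.4 ms = 7200 μs.
End-to-end = 373600 μs.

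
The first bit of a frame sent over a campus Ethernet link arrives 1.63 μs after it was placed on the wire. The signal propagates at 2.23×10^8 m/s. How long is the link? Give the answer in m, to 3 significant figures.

d = s × t_prop = 223000000 × 1.63e-06 = 363 m.

363 m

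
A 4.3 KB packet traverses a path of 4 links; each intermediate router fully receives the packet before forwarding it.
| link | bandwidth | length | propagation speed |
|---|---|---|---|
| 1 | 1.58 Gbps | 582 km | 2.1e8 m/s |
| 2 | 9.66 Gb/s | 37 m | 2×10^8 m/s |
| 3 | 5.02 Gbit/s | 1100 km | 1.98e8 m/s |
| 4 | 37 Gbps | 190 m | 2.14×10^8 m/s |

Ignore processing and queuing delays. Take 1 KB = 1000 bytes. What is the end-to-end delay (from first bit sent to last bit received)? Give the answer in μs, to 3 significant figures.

L = 34400 bits.
Transmission delays (L/R per hop): 21.7722, 3.56108, 6.85259, 0.92973 μs; sum = 33.1155 μs.
Propagation delays (d/s per hop): 2771.43, 0.185, 5555.56, 0.88785 μs; sum = 8328.06 μs.
End-to-end = 8360 μs.

8360 μs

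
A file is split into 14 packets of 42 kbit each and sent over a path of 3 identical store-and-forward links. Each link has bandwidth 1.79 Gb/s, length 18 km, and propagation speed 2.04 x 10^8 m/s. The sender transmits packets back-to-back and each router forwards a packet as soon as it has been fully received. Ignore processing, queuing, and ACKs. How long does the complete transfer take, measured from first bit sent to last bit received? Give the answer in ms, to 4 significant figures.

Per-hop transmission t_tx = L/R = 42000/1790000000 = 0.0234637 ms.
Per-hop propagation t_prop = 18000/204000000 = 0.0882353 ms.
Pipeline fill: first packet needs 3·t_tx to clear all hops; remaining 13 packets each add one t_tx.
Total = (3+14-1)·t_tx + 3·t_prop = 16·0.0234637 + 3·0.0882353 = 0.6401 ms.

0.6401 ms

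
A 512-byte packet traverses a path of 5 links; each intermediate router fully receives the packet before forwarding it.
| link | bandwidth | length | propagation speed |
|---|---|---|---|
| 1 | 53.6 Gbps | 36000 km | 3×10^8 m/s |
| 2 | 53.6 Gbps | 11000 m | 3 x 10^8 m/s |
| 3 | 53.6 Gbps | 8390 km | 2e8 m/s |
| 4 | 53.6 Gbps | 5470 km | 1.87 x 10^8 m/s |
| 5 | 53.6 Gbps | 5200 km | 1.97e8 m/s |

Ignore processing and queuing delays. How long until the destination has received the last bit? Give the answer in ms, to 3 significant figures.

L = 512 × 8 = 4096 bits.
Transmission delay per hop = L/R = 4096/53600000000 = 7.64179e-05 ms; 5 hops → 0.00038209 ms.
Propagation delays (d/s per hop): 120, 0.0366667, 41.95, 29.2513, 26.3959 ms; sum = 217.634 ms.
End-to-end = 218 ms.

218 ms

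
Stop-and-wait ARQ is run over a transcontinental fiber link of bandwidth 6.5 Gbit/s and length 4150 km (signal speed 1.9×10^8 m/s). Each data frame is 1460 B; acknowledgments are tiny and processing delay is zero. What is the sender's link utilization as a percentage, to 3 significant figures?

t_tx = L/R = 11680/6500000000 = 1.79692e-06 s.
t_prop = 4150000/190000000 = 0.0218421 s; RTT = 0.0436842 s.
Cycle = t_tx + RTT = 0.043686 s.
Utilization = t_tx / cycle = 1.79692e-06/0.043686 = 0.00411 %.

0.00411 %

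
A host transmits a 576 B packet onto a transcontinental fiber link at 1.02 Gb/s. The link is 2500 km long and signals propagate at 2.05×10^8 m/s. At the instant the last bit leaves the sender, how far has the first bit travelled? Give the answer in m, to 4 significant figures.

t_tx = L/R = 4608/1020000000 = 4.51765e-06 s.
Distance = s × t_tx = 2.05e+08 × 4.51765e-06 = 926.1 m.

926.1 m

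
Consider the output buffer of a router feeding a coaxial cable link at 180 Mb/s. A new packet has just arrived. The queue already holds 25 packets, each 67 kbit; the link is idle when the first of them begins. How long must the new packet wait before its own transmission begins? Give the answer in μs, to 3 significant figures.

Each queued packet: L/R = 67000/180000000 = 372.222 μs.
25 queued → 9305.56 μs.
Queuing delay = 9310 μs.

9310 μs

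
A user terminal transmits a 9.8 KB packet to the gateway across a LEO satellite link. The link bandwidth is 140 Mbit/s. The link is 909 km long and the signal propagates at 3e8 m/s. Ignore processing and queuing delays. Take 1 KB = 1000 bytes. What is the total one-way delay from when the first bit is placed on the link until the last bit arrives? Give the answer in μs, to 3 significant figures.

L = 78400 bits.
Transmission delay = L/R = 78400 / 140000000 = 560 μs.
Propagation delay = d/s = 909000 m / 300000000 m/s = 3030 μs.
Total = 3590 μs.

3590 μs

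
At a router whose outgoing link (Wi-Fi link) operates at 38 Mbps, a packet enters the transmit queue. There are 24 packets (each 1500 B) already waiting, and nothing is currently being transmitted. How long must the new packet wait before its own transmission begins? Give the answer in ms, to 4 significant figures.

Each queued packet: L/R = 12000/38000000 = 0.315789 ms.
24 queued → 7.57895 ms.
Queuing delay = 7.579 ms.

7.579 ms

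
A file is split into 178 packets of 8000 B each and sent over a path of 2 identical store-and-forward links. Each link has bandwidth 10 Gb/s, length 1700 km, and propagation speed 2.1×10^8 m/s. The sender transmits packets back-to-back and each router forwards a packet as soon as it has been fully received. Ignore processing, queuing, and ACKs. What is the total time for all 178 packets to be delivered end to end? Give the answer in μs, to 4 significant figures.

17340 μs

Per-hop transmission t_tx = L/R = 64000/10000000000 = 6.4 μs.
Per-hop propagation t_prop = 1700000/210000000 = 8095.24 μs.
Pipeline fill: first packet needs 2·t_tx to clear all hops; remaining 177 packets each add one t_tx.
Total = (2+178-1)·t_tx + 2·t_prop = 179·6.4 + 2·8095.24 = 17340 μs.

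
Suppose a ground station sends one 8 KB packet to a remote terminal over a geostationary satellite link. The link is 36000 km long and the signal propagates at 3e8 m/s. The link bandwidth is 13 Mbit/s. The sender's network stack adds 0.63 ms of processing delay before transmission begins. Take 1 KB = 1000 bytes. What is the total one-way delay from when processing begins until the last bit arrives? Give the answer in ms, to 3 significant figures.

126 ms

L = 64000 bits.
Transmission delay = L/R = 64000 / 13000000 = 4.92308 ms.
Propagation delay = d/s = 36000000 m / 300000000 m/s = 120 ms.
Plus processing delay 0.63 ms = 0.63 ms.
Total = 126 ms.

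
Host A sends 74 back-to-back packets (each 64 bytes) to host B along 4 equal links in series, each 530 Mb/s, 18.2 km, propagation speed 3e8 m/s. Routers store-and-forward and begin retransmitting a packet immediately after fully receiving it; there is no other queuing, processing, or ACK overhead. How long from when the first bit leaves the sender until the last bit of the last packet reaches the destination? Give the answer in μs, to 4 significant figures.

317.1 μs

Per-hop transmission t_tx = L/R = 512/530000000 = 0.966038 μs.
Per-hop propagation t_prop = 18200/300000000 = 60.6667 μs.
Pipeline fill: first packet needs 4·t_tx to clear all hops; remaining 73 packets each add one t_tx.
Total = (4+74-1)·t_tx + 4·t_prop = 77·0.966038 + 4·60.6667 = 317.1 μs.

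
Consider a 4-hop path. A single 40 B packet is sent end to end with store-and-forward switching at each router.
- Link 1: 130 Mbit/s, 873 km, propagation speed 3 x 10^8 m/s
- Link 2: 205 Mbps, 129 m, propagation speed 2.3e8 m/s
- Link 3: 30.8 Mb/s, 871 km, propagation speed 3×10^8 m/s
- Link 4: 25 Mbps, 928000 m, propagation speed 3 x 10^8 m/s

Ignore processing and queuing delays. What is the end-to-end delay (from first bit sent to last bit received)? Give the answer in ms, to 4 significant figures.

L = 40 × 8 = 320 bits.
Transmission delays (L/R per hop): 0.00246154, 0.00156098, 0.0103896, 0.0128 ms; sum = 0.0272121 ms.
Propagation delays (d/s per hop): 2.91, 0.00056087, 2.90333, 3.09333 ms; sum = 8.90723 ms.
End-to-end = 8.934 ms.

8.934 ms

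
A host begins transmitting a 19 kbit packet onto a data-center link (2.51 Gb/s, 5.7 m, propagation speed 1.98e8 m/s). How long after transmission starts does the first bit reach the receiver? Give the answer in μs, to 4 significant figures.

0.02879 μs

First bit experiences only propagation delay: d/s = 5.7/198000000 = 0.02879 μs.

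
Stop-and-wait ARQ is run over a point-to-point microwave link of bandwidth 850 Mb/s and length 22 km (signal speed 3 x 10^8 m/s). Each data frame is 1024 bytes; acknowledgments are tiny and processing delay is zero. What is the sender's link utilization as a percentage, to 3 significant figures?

t_tx = L/R = 8192/850000000 = 9.63765e-06 s.
t_prop = 22000/300000000 = 7.33333e-05 s; RTT = 0.000146667 s.
Cycle = t_tx + RTT = 0.000156304 s.
Utilization = t_tx / cycle = 9.63765e-06/0.000156304 = 6.17 %.

6.17 %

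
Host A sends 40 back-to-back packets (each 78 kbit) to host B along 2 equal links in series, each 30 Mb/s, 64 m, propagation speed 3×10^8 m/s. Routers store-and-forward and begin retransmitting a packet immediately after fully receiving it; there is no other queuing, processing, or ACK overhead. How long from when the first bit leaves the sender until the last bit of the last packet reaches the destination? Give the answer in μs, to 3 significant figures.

107000 μs

Per-hop transmission t_tx = L/R = 78000/30000000 = 2600 μs.
Per-hop propagation t_prop = 64/300000000 = 0.213333 μs.
Pipeline fill: first packet needs 2·t_tx to clear all hops; remaining 39 packets each add one t_tx.
Total = (2+40-1)·t_tx + 2·t_prop = 41·2600 + 2·0.213333 = 107000 μs.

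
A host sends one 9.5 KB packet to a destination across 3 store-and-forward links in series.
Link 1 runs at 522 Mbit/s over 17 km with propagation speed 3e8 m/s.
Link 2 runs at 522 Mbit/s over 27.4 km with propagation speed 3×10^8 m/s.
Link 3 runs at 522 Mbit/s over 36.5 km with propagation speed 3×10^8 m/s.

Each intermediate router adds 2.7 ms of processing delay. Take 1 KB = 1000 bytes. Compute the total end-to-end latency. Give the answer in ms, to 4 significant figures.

L = 76000 bits.
Transmission delay per hop = L/R = 76000/522000000 = 0.145594 ms; 3 hops → 0.436782 ms.
Propagation delays (d/s per hop): 0.0566667, 0.0913333, 0.121667 ms; sum = 0.269667 ms.
Processing at 2 router(s): 2 × 2.7 ms = 5.4 ms.
End-to-end = 6.106 ms.

6.106 ms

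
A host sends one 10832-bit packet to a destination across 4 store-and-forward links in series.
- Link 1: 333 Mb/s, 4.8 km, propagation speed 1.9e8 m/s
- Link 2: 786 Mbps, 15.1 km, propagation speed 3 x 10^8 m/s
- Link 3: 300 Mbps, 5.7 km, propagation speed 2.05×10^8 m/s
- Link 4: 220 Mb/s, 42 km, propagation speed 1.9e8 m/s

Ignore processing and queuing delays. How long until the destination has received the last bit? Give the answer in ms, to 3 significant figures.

Transmission delays (L/R per hop): 0.0325285, 0.0137812, 0.0361067, 0.0492364 ms; sum = 0.131653 ms.
Propagation delays (d/s per hop): 0.0252632, 0.0503333, 0.0278049, 0.221053 ms; sum = 0.324454 ms.
End-to-end = 0.456 ms.

0.456 ms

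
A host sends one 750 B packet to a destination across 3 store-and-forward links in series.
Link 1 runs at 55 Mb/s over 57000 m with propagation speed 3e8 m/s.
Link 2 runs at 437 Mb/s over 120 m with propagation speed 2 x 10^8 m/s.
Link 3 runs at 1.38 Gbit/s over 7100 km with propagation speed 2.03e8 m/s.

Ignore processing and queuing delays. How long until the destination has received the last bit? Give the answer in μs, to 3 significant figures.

35300 μs

L = 750 × 8 = 6000 bits.
Transmission delays (L/R per hop): 109.091, 13.73, 4.34783 μs; sum = 127.169 μs.
Propagation delays (d/s per hop): 190, 0.6, 34975.4 μs; sum = 35166 μs.
End-to-end = 35300 μs.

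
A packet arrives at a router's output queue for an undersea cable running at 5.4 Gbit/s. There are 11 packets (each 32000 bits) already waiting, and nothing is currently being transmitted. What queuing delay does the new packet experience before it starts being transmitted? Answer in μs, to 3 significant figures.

65.2 μs

Each queued packet: L/R = 32000/5400000000 = 5.92593 μs.
11 queued → 65.1852 μs.
Queuing delay = 65.2 μs.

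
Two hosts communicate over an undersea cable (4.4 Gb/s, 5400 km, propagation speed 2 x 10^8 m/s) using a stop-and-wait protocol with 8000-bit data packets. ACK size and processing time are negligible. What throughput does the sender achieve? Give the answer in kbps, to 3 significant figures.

148 kbps

t_tx = L/R = 8000/4400000000 = 1.81818e-06 s.
t_prop = 5400000/200000000 = 0.027 s; RTT = 0.054 s.
Cycle = t_tx + RTT = 0.0540018 s.
Throughput = L / cycle = 8000 / 0.0540018 = 148 kbps.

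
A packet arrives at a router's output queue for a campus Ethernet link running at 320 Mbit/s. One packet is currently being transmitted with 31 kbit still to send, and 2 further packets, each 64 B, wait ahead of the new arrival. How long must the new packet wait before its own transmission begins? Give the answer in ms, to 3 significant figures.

0.100 ms

Each queued packet: L/R = 512/320000000 = 0.0016 ms.
2 queued → 0.0032 ms.
Plus remaining 31000 bits of current packet: 0.096875 ms.
Queuing delay = 0.100 ms.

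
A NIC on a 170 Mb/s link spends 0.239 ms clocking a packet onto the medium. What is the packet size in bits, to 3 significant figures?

40600 bits

L = R × t_tx = 170000000 b/s × 0.000239 s = 40630 bits.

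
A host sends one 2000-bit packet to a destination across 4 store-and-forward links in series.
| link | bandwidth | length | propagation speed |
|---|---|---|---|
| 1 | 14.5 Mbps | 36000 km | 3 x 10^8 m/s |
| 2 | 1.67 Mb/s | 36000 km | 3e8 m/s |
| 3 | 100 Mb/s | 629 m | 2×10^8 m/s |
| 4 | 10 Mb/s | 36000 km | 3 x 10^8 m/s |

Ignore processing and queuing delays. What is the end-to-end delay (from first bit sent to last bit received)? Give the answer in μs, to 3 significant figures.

362000 μs

Transmission delays (L/R per hop): 137.931, 1197.6, 20, 200 μs; sum = 1555.54 μs.
Propagation delays (d/s per hop): 120000, 120000, 3.145, 120000 μs; sum = 360003 μs.
End-to-end = 362000 μs.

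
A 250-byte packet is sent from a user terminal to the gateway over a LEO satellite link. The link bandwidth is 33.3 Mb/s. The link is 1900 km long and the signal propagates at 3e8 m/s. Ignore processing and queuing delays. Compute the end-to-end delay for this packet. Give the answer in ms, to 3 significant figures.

L = 250 × 8 = 2000 bits.
Transmission delay = L/R = 2000 / 3.33e+07 = 0.0600601 ms.
Propagation delay = d/s = 1900000 m / 300000000 m/s = 6.33333 ms.
Total = 6.39 ms.

6.39 ms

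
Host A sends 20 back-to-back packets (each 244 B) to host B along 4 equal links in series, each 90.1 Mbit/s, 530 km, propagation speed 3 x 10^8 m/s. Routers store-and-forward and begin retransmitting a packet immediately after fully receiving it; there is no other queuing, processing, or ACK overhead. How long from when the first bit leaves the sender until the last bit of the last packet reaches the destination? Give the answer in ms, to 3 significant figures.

Per-hop transmission t_tx = L/R = 1952/90100000 = 0.0216648 ms.
Per-hop propagation t_prop = 530000/300000000 = 1.76667 ms.
Pipeline fill: first packet needs 4·t_tx to clear all hops; remaining 19 packets each add one t_tx.
Total = (4+20-1)·t_tx + 4·t_prop = 23·0.0216648 + 4·1.76667 = 7.56 ms.

7.56 ms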